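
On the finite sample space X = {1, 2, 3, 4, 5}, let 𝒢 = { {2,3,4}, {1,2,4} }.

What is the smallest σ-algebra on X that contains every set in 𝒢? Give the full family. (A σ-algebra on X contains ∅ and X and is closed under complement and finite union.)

Take S₀ = 𝒢 ∪ {∅, X} = { {}, {1,2,4}, {2,3,4}, X }.
Step 1 (3 new):
  {1,5}  = {2,3,4}ᶜ
  {3,5}  = {1,2,4}ᶜ
  {1,2,3,4}  = {2,3,4} ∪ {1,2,4}
  — 7 sets.
Step 2: 4 new —
  {5}  = {1,2,3,4}ᶜ
  {1,3,5}  = {1,5} ∪ {3,5}
  {1,2,4,5}  = {1,5} ∪ {1,2,4}
  {2,3,4,5}  = {2,3,4} ∪ {3,5}
  — 11 sets.
Step 3 (3 new):
  {1}  = {2,3,4,5}ᶜ
  {3}  = {1,2,4,5}ᶜ
  {2,4}  = {1,3,5}ᶜ
  — 14 sets.
Step 4: 2 new —
  {1,3}  = {3} ∪ {1}
  {2,4,5}  = {2,4} ∪ {5}
  — 16 sets.
Step 5: no new sets; the family is a σ-algebra.

Hence σ(𝒢) has 16 members: { {}, {1}, {3}, {5}, {1,3}, {1,5}, {2,4}, {3,5}, {1,2,4}, {1,3,5}, {2,3,4}, {2,4,5}, {1,2,3,4}, {1,2,4,5}, {2,3,4,5}, X }.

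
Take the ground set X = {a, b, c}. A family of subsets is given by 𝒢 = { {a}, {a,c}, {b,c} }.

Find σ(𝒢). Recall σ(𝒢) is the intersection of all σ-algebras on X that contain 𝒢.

Start: 𝒢 ∪ {∅, X} = { {}, {a}, {a,c}, {b,c}, X }.
Iteration 1 adds 1:
  {b}  = {a,c}ᶜ
Iteration 2 (1 new):
  {a,b}  = {b} ∪ {a}
Iteration 3 adds 1:
  {c}  = {a,b}ᶜ
Iteration 4 adds nothing — fixpoint reached.

Therefore σ(𝒢) = { {}, {a}, {b}, {c}, {a,b}, {a,c}, {b,c}, X } (|σ(𝒢)| = 8).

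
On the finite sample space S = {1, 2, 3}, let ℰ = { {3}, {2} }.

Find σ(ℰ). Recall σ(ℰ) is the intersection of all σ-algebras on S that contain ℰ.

Begin from { ∅, {2}, {3}, S } (that is, ℰ plus ∅ and S).
Iteration 1: +3 →
  {1, 2}  = ᶜ of {3}
  {1, 3}  = ᶜ of {2}
  {2, 3}  = {3} ∪ {2}
  [7 total]
Iteration 2 adds 1:
  {1}  = ᶜ of {2, 3}
  [8 total]
Iteration 3: closed — nothing new.

σ(ℰ) = { ∅, {1}, {2}, {3}, {1, 2}, {1, 3}, {2, 3}, S }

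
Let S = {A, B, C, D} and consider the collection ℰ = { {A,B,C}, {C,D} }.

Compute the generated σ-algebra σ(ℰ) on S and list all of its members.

|σ(ℰ)| = 8.  σ(ℰ) = { {}, {C}, {D}, {A,B}, {C,D}, {A,B,C}, {A,B,D}, S }

Derivation:
Initial family (4 sets): { {}, {C,D}, {A,B,C}, S }.
Step 1: 2 new —
  {D}  = S∖{A,B,C}
  {A,B}  = S∖{C,D}
  |family| = 6
Step 2 (1 new):
  {A,B,D}  = {A,B} ∪ {D}
  |family| = 7
Step 3: +1 →
  {C}  = S∖{A,B,D}
  |family| = 8
Step 4: closed — nothing new.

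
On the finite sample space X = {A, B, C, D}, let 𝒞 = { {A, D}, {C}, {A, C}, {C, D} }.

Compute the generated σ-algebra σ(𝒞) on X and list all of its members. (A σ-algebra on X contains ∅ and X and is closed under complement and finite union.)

Seed the family with 𝒞 together with ∅ and X: { {}, {C}, {A, C}, {A, D}, {C, D}, X }.
Pass 1 adds 5:
  {A, B}  = X∖{C, D}
  {B, C}  = X∖{A, D}
  {B, D}  = X∖{A, C}
  {A, B, D}  = X∖{C}
  {A, C, D}  = {C} ∪ {A, D}
  [11 total]
Pass 2: +3 →
  {B}  = X∖{A, C, D}
  {A, B, C}  = {A, B} ∪ {C}
  {B, C, D}  = {C, D} ∪ {B, C}
  [14 total]
Pass 3 (2 new):
  {A}  = X∖{B, C, D}
  {D}  = X∖{A, B, C}
  [16 total]
Pass 4: closed — nothing new.

Therefore σ(𝒞) = { {}, {A}, {B}, {C}, {D}, {A, B}, {A, C}, {A, D}, {B, C}, {B, D}, {C, D}, {A, B, C}, {A, B, D}, {A, C, D}, {B, C, D}, X } (|σ(𝒞)| = 16).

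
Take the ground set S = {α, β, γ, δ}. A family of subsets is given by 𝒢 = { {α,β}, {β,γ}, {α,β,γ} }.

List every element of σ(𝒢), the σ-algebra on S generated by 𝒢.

Start: 𝒢 ∪ {∅, S} = { ∅, {α,β}, {β,γ}, {α,β,γ}, S }.
Pass 1 adds 3:
  {δ}  = ᶜ of {α,β,γ}
  {α,δ}  = ᶜ of {β,γ}
  {γ,δ}  = ᶜ of {α,β}
  |family| = 8
Pass 2 (3 new):
  {α,β,δ}  = {δ} ∪ {α,β}
  {α,γ,δ}  = {γ,δ} ∪ {α,δ}
  {β,γ,δ}  = {δ} ∪ {β,γ}
  |family| = 11
Pass 3. New:
  {α}  = ᶜ of {β,γ,δ}
  {β}  = ᶜ of {α,γ,δ}
  {γ}  = ᶜ of {α,β,δ}
  |family| = 14
Pass 4 (2 new):
  {α,γ}  = {γ} ∪ {α}
  {β,δ}  = {δ} ∪ {β}
  |family| = 16
Pass 5: closed — nothing new.

σ(𝒢) = { ∅, {α}, {β}, {γ}, {δ}, {α,β}, {α,γ}, {α,δ}, {β,γ}, {β,δ}, {γ,δ}, {α,β,γ}, {α,β,δ}, {α,γ,δ}, {β,γ,δ}, S }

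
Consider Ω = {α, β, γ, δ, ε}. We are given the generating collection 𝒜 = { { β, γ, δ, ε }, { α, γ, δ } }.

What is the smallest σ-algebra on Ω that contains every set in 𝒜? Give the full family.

Start: 𝒜 ∪ {∅, Ω} = { {}, { α, γ, δ }, { β, γ, δ, ε }, Ω }.
Iteration 1: 2 new —
  { α }  = { β, γ, δ, ε }ᶜ
  { β, ε }  = { α, γ, δ }ᶜ
  (now 6)
Iteration 2. New:
  { α, β, ε }  = { β, ε } ∪ { α }
  (now 7)
Iteration 3 (1 new):
  { γ, δ }  = { α, β, ε }ᶜ
  (now 8)
Iteration 4: closed — nothing new.

|σ(𝒜)| = 8.  σ(𝒜) = { {}, { α }, { β, ε }, { γ, δ }, { α, β, ε }, { α, γ, δ }, { β, γ, δ, ε }, Ω }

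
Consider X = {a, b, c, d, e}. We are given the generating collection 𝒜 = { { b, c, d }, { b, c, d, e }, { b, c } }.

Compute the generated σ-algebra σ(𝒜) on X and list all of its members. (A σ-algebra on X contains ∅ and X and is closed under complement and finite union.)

Take S₀ = 𝒜 ∪ {∅, X} = { {  }, { b, c }, { b, c, d }, { b, c, d, e }, X }.
Round 1. New:
  { a }  = { b, c, d, e }ᶜ
  { a, e }  = { b, c, d }ᶜ
  { a, d, e }  = { b, c }ᶜ
  [8 total]
Round 2: 3 new —
  { a, b, c }  = { b, c } ∪ { a }
  { a, b, c, d }  = { b, c, d } ∪ { a }
  { a, b, c, e }  = { b, c } ∪ { a, e }
  [11 total]
Round 3. New:
  { d }  = { a, b, c, e }ᶜ
  { e }  = { a, b, c, d }ᶜ
  { d, e }  = { a, b, c }ᶜ
  [14 total]
Round 4: 2 new —
  { a, d }  = { d } ∪ { a }
  { b, c, e }  = { b, c } ∪ { e }
  [16 total]
Round 5 adds nothing — fixpoint reached.

σ(𝒜) = { {  }, { a }, { d }, { e }, { a, d }, { a, e }, { b, c }, { d, e }, { a, b, c }, { a, d, e }, { b, c, d }, { b, c, e }, { a, b, c, d }, { a, b, c, e }, { b, c, d, e }, X }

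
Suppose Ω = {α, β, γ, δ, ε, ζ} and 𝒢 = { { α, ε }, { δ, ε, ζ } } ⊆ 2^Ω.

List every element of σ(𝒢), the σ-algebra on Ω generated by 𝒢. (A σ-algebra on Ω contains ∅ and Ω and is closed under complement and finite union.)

σ(𝒢) (16 sets): { ∅, { α }, { ε }, { α, ε }, { β, γ }, { δ, ζ }, { α, β, γ }, { α, δ, ζ }, { β, γ, ε }, { δ, ε, ζ }, { α, β, γ, ε }, { α, δ, ε, ζ }, { β, γ, δ, ζ }, { α, β, γ, δ, ζ }, { β, γ, δ, ε, ζ }, Ω }

Derivation:
Take S₀ = 𝒢 ∪ {∅, Ω} = { ∅, { α, ε }, { δ, ε, ζ }, Ω }.
Step 1. New:
  { α, β, γ }  = Ω∖{ δ, ε, ζ }
  { α, δ, ε, ζ }  = { δ, ε, ζ } ∪ { α, ε }
  { β, γ, δ, ζ }  = Ω∖{ α, ε }
  |family| = 7
Step 2 (4 new):
  { β, γ }  = Ω∖{ α, δ, ε, ζ }
  { α, β, γ, ε }  = { α, β, γ } ∪ { α, ε }
  { α, β, γ, δ, ζ }  = { α, β, γ } ∪ { β, γ, δ, ζ }
  { β, γ, δ, ε, ζ }  = { β, γ, δ, ζ } ∪ { δ, ε, ζ }
  |family| = 11
Step 3. New:
  { α }  = Ω∖{ β, γ, δ, ε, ζ }
  { ε }  = Ω∖{ α, β, γ, δ, ζ }
  { δ, ζ }  = Ω∖{ α, β, γ, ε }
  |family| = 14
Step 4 (2 new):
  { α, δ, ζ }  = { δ, ζ } ∪ { α }
  { β, γ, ε }  = { β, γ } ∪ { ε }
  |family| = 16
Step 5: closed — nothing new.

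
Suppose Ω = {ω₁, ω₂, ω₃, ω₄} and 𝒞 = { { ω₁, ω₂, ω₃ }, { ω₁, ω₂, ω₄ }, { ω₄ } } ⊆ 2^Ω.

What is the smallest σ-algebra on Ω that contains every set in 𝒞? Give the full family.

σ(𝒞) = { {  }, { ω₃ }, { ω₄ }, { ω₁, ω₂ }, { ω₃, ω₄ }, { ω₁, ω₂, ω₃ }, { ω₁, ω₂, ω₄ }, Ω }

Check:
Seed the family with 𝒞 together with ∅ and Ω: { {  }, { ω₄ }, { ω₁, ω₂, ω₃ }, { ω₁, ω₂, ω₄ }, Ω }.
Pass 1: +1 →
  { ω₃ }  = Ω∖{ ω₁, ω₂, ω₄ }
Pass 2 (1 new):
  { ω₃, ω₄ }  = { ω₄ } ∪ { ω₃ }
Pass 3. New:
  { ω₁, ω₂ }  = Ω∖{ ω₃, ω₄ }
Pass 4: stable.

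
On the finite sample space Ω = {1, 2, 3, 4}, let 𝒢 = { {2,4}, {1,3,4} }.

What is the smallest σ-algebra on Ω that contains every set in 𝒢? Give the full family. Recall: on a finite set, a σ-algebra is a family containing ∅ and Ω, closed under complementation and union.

Begin from { {}, {2,4}, {1,3,4}, Ω } (that is, 𝒢 plus ∅ and Ω).
Round 1 (2 new):
  {2}  = ᶜ of {1,3,4}
  {1,3}  = ᶜ of {2,4}
  |family| = 6
Round 2: 1 new —
  {1,2,3}  = {1,3} ∪ {2}
  |family| = 7
Round 3. New:
  {4}  = ᶜ of {1,2,3}
  |family| = 8
Round 4 adds nothing — fixpoint reached.

Hence σ(𝒢) has 8 members: { {}, {2}, {4}, {1,3}, {2,4}, {1,2,3}, {1,3,4}, Ω }.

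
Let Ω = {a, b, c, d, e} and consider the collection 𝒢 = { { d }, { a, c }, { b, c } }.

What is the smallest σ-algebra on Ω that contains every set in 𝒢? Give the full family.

|σ(𝒢)| = 32.  σ(𝒢) = { {}, { a }, { b }, { c }, { d }, { e }, { a, b }, { a, c }, { a, d }, { a, e }, { b, c }, { b, d }, { b, e }, { c, d }, { c, e }, { d, e }, { a, b, c }, { a, b, d }, { a, b, e }, { a, c, d }, { a, c, e }, { a, d, e }, { b, c, d }, { b, c, e }, { b, d, e }, { c, d, e }, { a, b, c, d }, { a, b, c, e }, { a, b, d, e }, { a, c, d, e }, { b, c, d, e }, Ω }

Working:
Initial family (5 sets): { {}, { d }, { a, c }, { b, c }, Ω }.
Round 1 adds 6:
  { a, b, c }  = { b, c } ∪ { a, c }
  { a, c, d }  = { a, c } ∪ { d }
  { a, d, e }  = ᶜ of { b, c }
  { b, c, d }  = { b, c } ∪ { d }
  { b, d, e }  = ᶜ of { a, c }
  { a, b, c, e }  = ᶜ of { d }
  — 11 sets.
Round 2: +7 →
  { a, e }  = ᶜ of { b, c, d }
  { b, e }  = ᶜ of { a, c, d }
  { d, e }  = ᶜ of { a, b, c }
  { a, b, c, d }  = { a, b, c } ∪ { b, c, d }
  { a, b, d, e }  = { a, d, e } ∪ { b, d, e }
  { a, c, d, e }  = { a, d, e } ∪ { a, c, d }
  { b, c, d, e }  = { b, c, d } ∪ { b, d, e }
  — 18 sets.
Round 3. New:
  { a }  = ᶜ of { b, c, d, e }
  { b }  = ᶜ of { a, c, d, e }
  { c }  = ᶜ of { a, b, d, e }
  { e }  = ᶜ of { a, b, c, d }
  { a, b, e }  = { b, e } ∪ { a, e }
  { a, c, e }  = { a, c } ∪ { a, e }
  { b, c, e }  = { b, e } ∪ { b, c }
  — 25 sets.
Round 4 (6 new):
  { a, b }  = { b } ∪ { a }
  { a, d }  = ᶜ of { b, c, e }
  { b, d }  = ᶜ of { a, c, e }
  { c, d }  = ᶜ of { a, b, e }
  { c, e }  = { e } ∪ { c }
  { c, d, e }  = { d, e } ∪ { c }
  — 31 sets.
Round 5: +1 →
  { a, b, d }  = ᶜ of { c, e }
  — 32 sets.
Round 6: closed — nothing new.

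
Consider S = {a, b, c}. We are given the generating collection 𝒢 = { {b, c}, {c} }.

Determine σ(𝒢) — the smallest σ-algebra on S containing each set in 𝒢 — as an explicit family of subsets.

Answer: σ(𝒢) = { {}, {a}, {b}, {c}, {a, b}, {a, c}, {b, c}, S }

Working:
Take S₀ = 𝒢 ∪ {∅, S} = { {}, {c}, {b, c}, S }.
Round 1. New:
  {a}  = complement {b, c}
  {a, b}  = complement {c}
  (now 6)
Round 2: 1 new —
  {a, c}  = {c} ∪ {a}
  (now 7)
Round 3 (1 new):
  {b}  = complement {a, c}
  (now 8)
After Round 4 the family is unchanged; done.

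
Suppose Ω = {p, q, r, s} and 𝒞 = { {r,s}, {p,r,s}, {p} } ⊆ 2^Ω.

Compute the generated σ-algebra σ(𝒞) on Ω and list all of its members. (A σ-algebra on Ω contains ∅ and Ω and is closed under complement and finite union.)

Answer: σ(𝒞) = { ∅, {p}, {q}, {p,q}, {r,s}, {p,r,s}, {q,r,s}, Ω }

Derivation:
Take S₀ = 𝒞 ∪ {∅, Ω} = { ∅, {p}, {r,s}, {p,r,s}, Ω }.
Round 1. New:
  {q}  = ᶜ of {p,r,s}
  {p,q}  = ᶜ of {r,s}
  {q,r,s}  = ᶜ of {p}
Round 2: no new sets; the family is a σ-algebra.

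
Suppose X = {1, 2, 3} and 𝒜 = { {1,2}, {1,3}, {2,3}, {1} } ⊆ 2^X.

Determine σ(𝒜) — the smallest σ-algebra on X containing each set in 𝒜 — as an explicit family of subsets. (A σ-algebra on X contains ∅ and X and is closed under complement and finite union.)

Take S₀ = 𝒜 ∪ {∅, X} = { ∅, {1}, {1,2}, {1,3}, {2,3}, X }.
Pass 1. New:
  {2}  = X∖{1,3}
  {3}  = X∖{1,2}
Pass 2: stable.

Therefore σ(𝒜) = { ∅, {1}, {2}, {3}, {1,2}, {1,3}, {2,3}, X } (|σ(𝒜)| = 8).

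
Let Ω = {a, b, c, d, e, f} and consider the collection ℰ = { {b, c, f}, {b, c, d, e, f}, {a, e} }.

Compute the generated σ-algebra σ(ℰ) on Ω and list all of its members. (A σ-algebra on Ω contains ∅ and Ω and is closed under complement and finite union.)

σ(ℰ) = { {}, {a}, {d}, {e}, {a, d}, {a, e}, {d, e}, {a, d, e}, {b, c, f}, {a, b, c, f}, {b, c, d, f}, {b, c, e, f}, {a, b, c, d, f}, {a, b, c, e, f}, {b, c, d, e, f}, Ω }

Working:
Begin from { {}, {a, e}, {b, c, f}, {b, c, d, e, f}, Ω } (that is, ℰ plus ∅ and Ω).
Iteration 1 adds 4:
  {a}  = Ω∖{b, c, d, e, f}
  {a, d, e}  = Ω∖{b, c, f}
  {b, c, d, f}  = Ω∖{a, e}
  {a, b, c, e, f}  = {a, e} ∪ {b, c, f}
  [9 total]
Iteration 2 adds 3:
  {d}  = Ω∖{a, b, c, e, f}
  {a, b, c, f}  = {a} ∪ {b, c, f}
  {a, b, c, d, f}  = {a} ∪ {b, c, d, f}
  [12 total]
Iteration 3: 3 new —
  {e}  = Ω∖{a, b, c, d, f}
  {a, d}  = {d} ∪ {a}
  {d, e}  = Ω∖{a, b, c, f}
  [15 total]
Iteration 4 adds 1:
  {b, c, e, f}  = Ω∖{a, d}
  [16 total]
Iteration 5 adds nothing — fixpoint reached.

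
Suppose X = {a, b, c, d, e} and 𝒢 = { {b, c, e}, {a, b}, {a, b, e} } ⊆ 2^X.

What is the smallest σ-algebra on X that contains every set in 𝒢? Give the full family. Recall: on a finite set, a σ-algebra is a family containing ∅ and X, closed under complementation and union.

Initial family (5 sets): { {}, {a, b}, {a, b, e}, {b, c, e}, X }.
Iteration 1 adds 4:
  {a, d}  = ᶜ of {b, c, e}
  {c, d}  = ᶜ of {a, b, e}
  {c, d, e}  = ᶜ of {a, b}
  {a, b, c, e}  = {a, b, e} ∪ {b, c, e}
  |family| = 9
Iteration 2 adds 7:
  {d}  = ᶜ of {a, b, c, e}
  {a, b, d}  = {a, b} ∪ {a, d}
  {a, c, d}  = {c, d} ∪ {a, d}
  {a, b, c, d}  = {c, d} ∪ {a, b}
  {a, b, d, e}  = {a, b, e} ∪ {a, d}
  {a, c, d, e}  = {c, d, e} ∪ {a, d}
  {b, c, d, e}  = {c, d, e} ∪ {b, c, e}
  |family| = 16
Iteration 3 adds 6:
  {a}  = ᶜ of {b, c, d, e}
  {b}  = ᶜ of {a, c, d, e}
  {c}  = ᶜ of {a, b, d, e}
  {e}  = ᶜ of {a, b, c, d}
  {b, e}  = ᶜ of {a, c, d}
  {c, e}  = ᶜ of {a, b, d}
  |family| = 22
Iteration 4 (10 new):
  {a, c}  = {c} ∪ {a}
  {a, e}  = {e} ∪ {a}
  {b, c}  = {b} ∪ {c}
  {b, d}  = {b} ∪ {d}
  {d, e}  = {e} ∪ {d}
  {a, b, c}  = {a, b} ∪ {c}
  {a, c, e}  = {c, e} ∪ {a}
  {a, d, e}  = {e} ∪ {a, d}
  {b, c, d}  = {c, d} ∪ {b}
  {b, d, e}  = {b, e} ∪ {d}
  |family| = 32
Iteration 5: closed — nothing new.

Therefore σ(𝒢) = { {}, {a}, {b}, {c}, {d}, {e}, {a, b}, {a, c}, {a, d}, {a, e}, {b, c}, {b, d}, {b, e}, {c, d}, {c, e}, {d, e}, {a, b, c}, {a, b, d}, {a, b, e}, {a, c, d}, {a, c, e}, {a, d, e}, {b, c, d}, {b, c, e}, {b, d, e}, {c, d, e}, {a, b, c, d}, {a, b, c, e}, {a, b, d, e}, {a, c, d, e}, {b, c, d, e}, X } (|σ(𝒢)| = 32).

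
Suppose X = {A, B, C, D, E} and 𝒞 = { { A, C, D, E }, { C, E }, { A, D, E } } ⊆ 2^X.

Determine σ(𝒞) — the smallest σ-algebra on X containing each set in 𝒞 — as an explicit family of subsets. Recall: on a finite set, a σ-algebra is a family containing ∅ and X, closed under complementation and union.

Take S₀ = 𝒞 ∪ {∅, X} = { {  }, { C, E }, { A, D, E }, { A, C, D, E }, X }.
Pass 1 adds 3:
  { B }  = complement { A, C, D, E }
  { B, C }  = complement { A, D, E }
  { A, B, D }  = complement { C, E }
  [8 total]
Pass 2: 3 new —
  { B, C, E }  = { C, E } ∪ { B }
  { A, B, C, D }  = { B, C } ∪ { A, B, D }
  { A, B, D, E }  = { A, D, E } ∪ { B }
  [11 total]
Pass 3: 3 new —
  { C }  = complement { A, B, D, E }
  { E }  = complement { A, B, C, D }
  { A, D }  = complement { B, C, E }
  [14 total]
Pass 4. New:
  { B, E }  = { B } ∪ { E }
  { A, C, D }  = { C } ∪ { A, D }
  [16 total]
Pass 5: stable.

Hence σ(𝒞) has 16 members: { {  }, { B }, { C }, { E }, { A, D }, { B, C }, { B, E }, { C, E }, { A, B, D }, { A, C, D }, { A, D, E }, { B, C, E }, { A, B, C, D }, { A, B, D, E }, { A, C, D, E }, X }.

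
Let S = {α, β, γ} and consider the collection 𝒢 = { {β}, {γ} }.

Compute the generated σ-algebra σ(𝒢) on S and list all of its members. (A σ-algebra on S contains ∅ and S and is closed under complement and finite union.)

σ(𝒢) (8 sets): { {}, {α}, {β}, {γ}, {α, β}, {α, γ}, {β, γ}, S }

Working:
Begin from { {}, {β}, {γ}, S } (that is, 𝒢 plus ∅ and S).
Pass 1 (3 new):
  {α, β}  = complement {γ}
  {α, γ}  = complement {β}
  {β, γ}  = {γ} ∪ {β}
  [7 total]
Pass 2 adds 1:
  {α}  = complement {β, γ}
  [8 total]
Pass 3 adds nothing — fixpoint reached.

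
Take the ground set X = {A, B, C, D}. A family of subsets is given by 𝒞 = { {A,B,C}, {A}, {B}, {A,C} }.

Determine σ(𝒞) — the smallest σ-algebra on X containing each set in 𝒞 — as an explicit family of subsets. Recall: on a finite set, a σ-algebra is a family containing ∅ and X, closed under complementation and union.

Initial family (6 sets): { {}, {A}, {B}, {A,C}, {A,B,C}, X }.
Round 1 adds 5:
  {D}  = X∖{A,B,C}
  {A,B}  = {B} ∪ {A}
  {B,D}  = X∖{A,C}
  {A,C,D}  = X∖{B}
  {B,C,D}  = X∖{A}
  — 11 sets.
Round 2. New:
  {A,D}  = {D} ∪ {A}
  {C,D}  = X∖{A,B}
  {A,B,D}  = {A,B} ∪ {D}
  — 14 sets.
Round 3. New:
  {C}  = X∖{A,B,D}
  {B,C}  = X∖{A,D}
  — 16 sets.
Round 4 adds nothing — fixpoint reached.

|σ(𝒞)| = 16.  σ(𝒞) = { {}, {A}, {B}, {C}, {D}, {A,B}, {A,C}, {A,D}, {B,C}, {B,D}, {C,D}, {A,B,C}, {A,B,D}, {A,C,D}, {B,C,D}, X }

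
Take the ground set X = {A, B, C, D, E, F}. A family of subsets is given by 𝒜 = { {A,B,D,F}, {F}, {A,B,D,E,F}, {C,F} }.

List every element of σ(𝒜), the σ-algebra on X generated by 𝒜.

σ(𝒜) (16 sets): { {}, {C}, {E}, {F}, {C,E}, {C,F}, {E,F}, {A,B,D}, {C,E,F}, {A,B,C,D}, {A,B,D,E}, {A,B,D,F}, {A,B,C,D,E}, {A,B,C,D,F}, {A,B,D,E,F}, X }

Derivation:
Start: 𝒜 ∪ {∅, X} = { {}, {F}, {C,F}, {A,B,D,F}, {A,B,D,E,F}, X }.
Iteration 1. New:
  {C}  = X∖{A,B,D,E,F}
  {C,E}  = X∖{A,B,D,F}
  {A,B,D,E}  = X∖{C,F}
  {A,B,C,D,E}  = X∖{F}
  {A,B,C,D,F}  = {A,B,D,F} ∪ {C,F}
  |family| = 11
Iteration 2: 2 new —
  {E}  = X∖{A,B,C,D,F}
  {C,E,F}  = {F} ∪ {C,E}
  |family| = 13
Iteration 3 adds 2:
  {E,F}  = {F} ∪ {E}
  {A,B,D}  = X∖{C,E,F}
  |family| = 15
Iteration 4. New:
  {A,B,C,D}  = X∖{E,F}
  |family| = 16
Iteration 5: no new sets; the family is a σ-algebra.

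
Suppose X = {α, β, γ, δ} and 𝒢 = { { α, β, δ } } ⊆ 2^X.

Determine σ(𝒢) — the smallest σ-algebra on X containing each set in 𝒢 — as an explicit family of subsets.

σ(𝒢) (4 sets): { {}, { γ }, { α, β, δ }, X }

Working:
Seed the family with 𝒢 together with ∅ and X: { {}, { α, β, δ }, X }.
Round 1: 1 new —
  { γ }  = ᶜ of { α, β, δ }
  [4 total]
Round 2 adds nothing — fixpoint reached.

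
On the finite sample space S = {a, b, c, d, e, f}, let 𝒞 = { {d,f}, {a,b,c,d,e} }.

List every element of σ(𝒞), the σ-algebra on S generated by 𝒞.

|σ(𝒞)| = 8.  σ(𝒞) = { {}, {d}, {f}, {d,f}, {a,b,c,e}, {a,b,c,d,e}, {a,b,c,e,f}, S }

Derivation:
Initial family (4 sets): { {}, {d,f}, {a,b,c,d,e}, S }.
Pass 1. New:
  {f}  = complement {a,b,c,d,e}
  {a,b,c,e}  = complement {d,f}
  — 6 sets.
Pass 2. New:
  {a,b,c,e,f}  = {a,b,c,e} ∪ {f}
  — 7 sets.
Pass 3. New:
  {d}  = complement {a,b,c,e,f}
  — 8 sets.
Pass 4: stable.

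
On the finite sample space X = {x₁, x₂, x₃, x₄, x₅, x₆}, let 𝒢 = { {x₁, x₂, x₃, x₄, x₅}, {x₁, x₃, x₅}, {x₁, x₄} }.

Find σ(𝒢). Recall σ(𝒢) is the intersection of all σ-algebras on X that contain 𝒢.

σ(𝒢) (32 sets): { {}, {x₁}, {x₂}, {x₄}, {x₆}, {x₁, x₂}, {x₁, x₄}, {x₁, x₆}, {x₂, x₄}, {x₂, x₆}, {x₃, x₅}, {x₄, x₆}, {x₁, x₂, x₄}, {x₁, x₂, x₆}, {x₁, x₃, x₅}, {x₁, x₄, x₆}, {x₂, x₃, x₅}, {x₂, x₄, x₆}, {x₃, x₄, x₅}, {x₃, x₅, x₆}, {x₁, x₂, x₃, x₅}, {x₁, x₂, x₄, x₆}, {x₁, x₃, x₄, x₅}, {x₁, x₃, x₅, x₆}, {x₂, x₃, x₄, x₅}, {x₂, x₃, x₅, x₆}, {x₃, x₄, x₅, x₆}, {x₁, x₂, x₃, x₄, x₅}, {x₁, x₂, x₃, x₅, x₆}, {x₁, x₃, x₄, x₅, x₆}, {x₂, x₃, x₄, x₅, x₆}, X }

Derivation:
Start: 𝒢 ∪ {∅, X} = { {}, {x₁, x₄}, {x₁, x₃, x₅}, {x₁, x₂, x₃, x₄, x₅}, X }.
Pass 1 (4 new):
  {x₆}  = complement {x₁, x₂, x₃, x₄, x₅}
  {x₂, x₄, x₆}  = complement {x₁, x₃, x₅}
  {x₁, x₃, x₄, x₅}  = {x₁, x₄} ∪ {x₁, x₃, x₅}
  {x₂, x₃, x₅, x₆}  = complement {x₁, x₄}
  [9 total]
Pass 2 adds 7:
  {x₂, x₆}  = complement {x₁, x₃, x₄, x₅}
  {x₁, x₄, x₆}  = {x₆} ∪ {x₁, x₄}
  {x₁, x₂, x₄, x₆}  = {x₂, x₄, x₆} ∪ {x₁, x₄}
  {x₁, x₃, x₅, x₆}  = {x₁, x₃, x₅} ∪ {x₆}
  {x₁, x₂, x₃, x₅, x₆}  = {x₁, x₃, x₅} ∪ {x₂, x₃, x₅, x₆}
  {x₁, x₃, x₄, x₅, x₆}  = {x₆} ∪ {x₁, x₃, x₄, x₅}
  {x₂, x₃, x₄, x₅, x₆}  = {x₂, x₄, x₆} ∪ {x₂, x₃, x₅, x₆}
  [16 total]
Pass 3: 6 new —
  {x₁}  = complement {x₂, x₃, x₄, x₅, x₆}
  {x₂}  = complement {x₁, x₃, x₄, x₅, x₆}
  {x₄}  = complement {x₁, x₂, x₃, x₅, x₆}
  {x₂, x₄}  = complement {x₁, x₃, x₅, x₆}
  {x₃, x₅}  = complement {x₁, x₂, x₄, x₆}
  {x₂, x₃, x₅}  = complement {x₁, x₄, x₆}
  [22 total]
Pass 4 (9 new):
  {x₁, x₂}  = {x₁} ∪ {x₂}
  {x₁, x₆}  = {x₁} ∪ {x₆}
  {x₄, x₆}  = {x₆} ∪ {x₄}
  {x₁, x₂, x₄}  = {x₁} ∪ {x₂, x₄}
  {x₁, x₂, x₆}  = {x₁} ∪ {x₂, x₆}
  {x₃, x₄, x₅}  = {x₃, x₅} ∪ {x₄}
  {x₃, x₅, x₆}  = {x₆} ∪ {x₃, x₅}
  {x₁, x₂, x₃, x₅}  = {x₁} ∪ {x₂, x₃, x₅}
  {x₂, x₃, x₄, x₅}  = {x₂, x₃, x₅} ∪ {x₄}
  [31 total]
Pass 5: 1 new —
  {x₃, x₄, x₅, x₆}  = complement {x₁, x₂}
  [32 total]
Pass 6: already closed under ᶜ and ∪.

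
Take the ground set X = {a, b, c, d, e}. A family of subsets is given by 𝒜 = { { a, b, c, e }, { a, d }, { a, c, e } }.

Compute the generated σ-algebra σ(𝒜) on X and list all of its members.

Initial family (5 sets): { {  }, { a, d }, { a, c, e }, { a, b, c, e }, X }.
Pass 1 adds 4:
  { d }  = ᶜ of { a, b, c, e }
  { b, d }  = ᶜ of { a, c, e }
  { b, c, e }  = ᶜ of { a, d }
  { a, c, d, e }  = { a, d } ∪ { a, c, e }
Pass 2 (3 new):
  { b }  = ᶜ of { a, c, d, e }
  { a, b, d }  = { a, d } ∪ { b, d }
  { b, c, d, e }  = { b, c, e } ∪ { d }
Pass 3. New:
  { a }  = ᶜ of { b, c, d, e }
  { c, e }  = ᶜ of { a, b, d }
Pass 4: 2 new —
  { a, b }  = { b } ∪ { a }
  { c, d, e }  = { d } ∪ { c, e }
Pass 5: already closed under ᶜ and ∪.

Therefore σ(𝒜) = { {  }, { a }, { b }, { d }, { a, b }, { a, d }, { b, d }, { c, e }, { a, b, d }, { a, c, e }, { b, c, e }, { c, d, e }, { a, b, c, e }, { a, c, d, e }, { b, c, d, e }, X } (|σ(𝒜)| = 16).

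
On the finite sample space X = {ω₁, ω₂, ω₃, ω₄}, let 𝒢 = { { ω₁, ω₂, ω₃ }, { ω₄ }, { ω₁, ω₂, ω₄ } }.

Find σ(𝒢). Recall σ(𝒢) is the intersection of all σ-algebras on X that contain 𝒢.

Seed the family with 𝒢 together with ∅ and X: { {  }, { ω₄ }, { ω₁, ω₂, ω₃ }, { ω₁, ω₂, ω₄ }, X }.
Round 1 (1 new):
  { ω₃ }  = complement { ω₁, ω₂, ω₄ }
  — 6 sets.
Round 2 adds 1:
  { ω₃, ω₄ }  = { ω₄ } ∪ { ω₃ }
  — 7 sets.
Round 3 (1 new):
  { ω₁, ω₂ }  = complement { ω₃, ω₄ }
  — 8 sets.
Round 4 adds nothing — fixpoint reached.

σ(𝒢) = { {  }, { ω₃ }, { ω₄ }, { ω₁, ω₂ }, { ω₃, ω₄ }, { ω₁, ω₂, ω₃ }, { ω₁, ω₂, ω₄ }, X }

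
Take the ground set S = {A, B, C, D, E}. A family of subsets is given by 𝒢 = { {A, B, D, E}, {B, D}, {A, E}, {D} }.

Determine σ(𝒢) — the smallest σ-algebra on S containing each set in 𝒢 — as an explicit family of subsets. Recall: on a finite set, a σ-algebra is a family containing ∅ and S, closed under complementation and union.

Initial family (6 sets): { ∅, {D}, {A, E}, {B, D}, {A, B, D, E}, S }.
Pass 1 (5 new):
  {C}  = ᶜ of {A, B, D, E}
  {A, C, E}  = ᶜ of {B, D}
  {A, D, E}  = {A, E} ∪ {D}
  {B, C, D}  = ᶜ of {A, E}
  {A, B, C, E}  = ᶜ of {D}
  (now 11)
Pass 2 (3 new):
  {B, C}  = ᶜ of {A, D, E}
  {C, D}  = {C} ∪ {D}
  {A, C, D, E}  = {A, D, E} ∪ {A, C, E}
  (now 14)
Pass 3: 2 new —
  {B}  = ᶜ of {A, C, D, E}
  {A, B, E}  = ᶜ of {C, D}
  (now 16)
Pass 4: already closed under ᶜ and ∪.

Therefore σ(𝒢) = { ∅, {B}, {C}, {D}, {A, E}, {B, C}, {B, D}, {C, D}, {A, B, E}, {A, C, E}, {A, D, E}, {B, C, D}, {A, B, C, E}, {A, B, D, E}, {A, C, D, E}, S } (|σ(𝒢)| = 16).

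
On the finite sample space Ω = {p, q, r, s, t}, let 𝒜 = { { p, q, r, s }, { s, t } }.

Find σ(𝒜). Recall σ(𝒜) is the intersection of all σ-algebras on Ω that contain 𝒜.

σ(𝒜) = { {}, { s }, { t }, { s, t }, { p, q, r }, { p, q, r, s }, { p, q, r, t }, Ω }

Working:
Begin from { {}, { s, t }, { p, q, r, s }, Ω } (that is, 𝒜 plus ∅ and Ω).
Pass 1 adds 2:
  { t }  = { p, q, r, s }ᶜ
  { p, q, r }  = { s, t }ᶜ
  |family| = 6
Pass 2: 1 new —
  { p, q, r, t }  = { p, q, r } ∪ { t }
  |family| = 7
Pass 3 (1 new):
  { s }  = { p, q, r, t }ᶜ
  |family| = 8
Pass 4: closed — nothing new.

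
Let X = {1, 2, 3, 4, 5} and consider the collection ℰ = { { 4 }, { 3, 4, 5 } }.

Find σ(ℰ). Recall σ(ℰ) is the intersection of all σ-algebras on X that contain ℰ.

σ(ℰ) = { ∅, { 4 }, { 1, 2 }, { 3, 5 }, { 1, 2, 4 }, { 3, 4, 5 }, { 1, 2, 3, 5 }, X }

Trace:
Start: ℰ ∪ {∅, X} = { ∅, { 4 }, { 3, 4, 5 }, X }.
Round 1: +2 →
  { 1, 2 }  = ᶜ of { 3, 4, 5 }
  { 1, 2, 3, 5 }  = ᶜ of { 4 }
  (now 6)
Round 2: 1 new —
  { 1, 2, 4 }  = { 1, 2 } ∪ { 4 }
  (now 7)
Round 3. New:
  { 3, 5 }  = ᶜ of { 1, 2, 4 }
  (now 8)
After Round 4 the family is unchanged; done.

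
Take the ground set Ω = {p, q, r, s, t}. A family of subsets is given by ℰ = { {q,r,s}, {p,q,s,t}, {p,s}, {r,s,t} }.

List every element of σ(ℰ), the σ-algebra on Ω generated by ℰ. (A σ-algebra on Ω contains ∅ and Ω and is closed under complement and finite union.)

Seed the family with ℰ together with ∅ and Ω: { {}, {p,s}, {q,r,s}, {r,s,t}, {p,q,s,t}, Ω }.
Round 1: +7 →
  {r}  = {p,q,s,t}ᶜ
  {p,q}  = {r,s,t}ᶜ
  {p,t}  = {q,r,s}ᶜ
  {q,r,t}  = {p,s}ᶜ
  {p,q,r,s}  = {q,r,s} ∪ {p,s}
  {p,r,s,t}  = {r,s,t} ∪ {p,s}
  {q,r,s,t}  = {r,s,t} ∪ {q,r,s}
  [13 total]
Round 2 (10 new):
  {p}  = {q,r,s,t}ᶜ
  {q}  = {p,r,s,t}ᶜ
  {t}  = {p,q,r,s}ᶜ
  {p,q,r}  = {p,q} ∪ {r}
  {p,q,s}  = {p,q} ∪ {p,s}
  {p,q,t}  = {p,q} ∪ {p,t}
  {p,r,s}  = {r} ∪ {p,s}
  {p,r,t}  = {r} ∪ {p,t}
  {p,s,t}  = {p,s} ∪ {p,t}
  {p,q,r,t}  = {p,q} ∪ {q,r,t}
  [23 total]
Round 3 adds 8:
  {s}  = {p,q,r,t}ᶜ
  {p,r}  = {r} ∪ {p}
  {q,r}  = {p,s,t}ᶜ
  {q,s}  = {p,r,t}ᶜ
  {q,t}  = {p,r,s}ᶜ
  {r,s}  = {p,q,t}ᶜ
  {r,t}  = {p,q,s}ᶜ
  {s,t}  = {p,q,r}ᶜ
  [31 total]
Round 4 adds 1:
  {q,s,t}  = {p,r}ᶜ
  [32 total]
Round 5: stable.

σ(ℰ) = { {}, {p}, {q}, {r}, {s}, {t}, {p,q}, {p,r}, {p,s}, {p,t}, {q,r}, {q,s}, {q,t}, {r,s}, {r,t}, {s,t}, {p,q,r}, {p,q,s}, {p,q,t}, {p,r,s}, {p,r,t}, {p,s,t}, {q,r,s}, {q,r,t}, {q,s,t}, {r,s,t}, {p,q,r,s}, {p,q,r,t}, {p,q,s,t}, {p,r,s,t}, {q,r,s,t}, Ω }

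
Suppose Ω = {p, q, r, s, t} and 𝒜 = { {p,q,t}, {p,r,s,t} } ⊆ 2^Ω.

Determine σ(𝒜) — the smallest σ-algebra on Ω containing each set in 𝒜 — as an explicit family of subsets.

σ(𝒜) = { {}, {q}, {p,t}, {r,s}, {p,q,t}, {q,r,s}, {p,r,s,t}, Ω }

Working:
Begin from { {}, {p,q,t}, {p,r,s,t}, Ω } (that is, 𝒜 plus ∅ and Ω).
Pass 1: +2 →
  {q}  = ᶜ of {p,r,s,t}
  {r,s}  = ᶜ of {p,q,t}
  (now 6)
Pass 2. New:
  {q,r,s}  = {r,s} ∪ {q}
  (now 7)
Pass 3: +1 →
  {p,t}  = ᶜ of {q,r,s}
  (now 8)
Pass 4 adds nothing — fixpoint reached.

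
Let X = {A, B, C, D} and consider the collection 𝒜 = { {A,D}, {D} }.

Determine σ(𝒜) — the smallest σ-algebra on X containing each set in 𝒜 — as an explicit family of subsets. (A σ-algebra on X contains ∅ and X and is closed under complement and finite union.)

Start: 𝒜 ∪ {∅, X} = { {}, {D}, {A,D}, X }.
Step 1 (2 new):
  {B,C}  = ᶜ of {A,D}
  {A,B,C}  = ᶜ of {D}
  (now 6)
Step 2: 1 new —
  {B,C,D}  = {B,C} ∪ {D}
  (now 7)
Step 3. New:
  {A}  = ᶜ of {B,C,D}
  (now 8)
After Step 4 the family is unchanged; done.

σ(𝒜) = { {}, {A}, {D}, {A,D}, {B,C}, {A,B,C}, {B,C,D}, X }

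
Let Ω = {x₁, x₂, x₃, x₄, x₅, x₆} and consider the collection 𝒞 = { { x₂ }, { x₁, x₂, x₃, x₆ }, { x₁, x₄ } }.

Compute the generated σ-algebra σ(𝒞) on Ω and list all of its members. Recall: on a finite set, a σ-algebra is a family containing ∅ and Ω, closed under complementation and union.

Answer: σ(𝒞) = { ∅, { x₁ }, { x₂ }, { x₄ }, { x₅ }, { x₁, x₂ }, { x₁, x₄ }, { x₁, x₅ }, { x₂, x₄ }, { x₂, x₅ }, { x₃, x₆ }, { x₄, x₅ }, { x₁, x₂, x₄ }, { x₁, x₂, x₅ }, { x₁, x₃, x₆ }, { x₁, x₄, x₅ }, { x₂, x₃, x₆ }, { x₂, x₄, x₅ }, { x₃, x₄, x₆ }, { x₃, x₅, x₆ }, { x₁, x₂, x₃, x₆ }, { x₁, x₂, x₄, x₅ }, { x₁, x₃, x₄, x₆ }, { x₁, x₃, x₅, x₆ }, { x₂, x₃, x₄, x₆ }, { x₂, x₃, x₅, x₆ }, { x₃, x₄, x₅, x₆ }, { x₁, x₂, x₃, x₄, x₆ }, { x₁, x₂, x₃, x₅, x₆ }, { x₁, x₃, x₄, x₅, x₆ }, { x₂, x₃, x₄, x₅, x₆ }, Ω }

Check:
Take S₀ = 𝒞 ∪ {∅, Ω} = { ∅, { x₂ }, { x₁, x₄ }, { x₁, x₂, x₃, x₆ }, Ω }.
Pass 1 adds 5:
  { x₄, x₅ }  = complement { x₁, x₂, x₃, x₆ }
  { x₁, x₂, x₄ }  = { x₁, x₄ } ∪ { x₂ }
  { x₂, x₃, x₅, x₆ }  = complement { x₁, x₄ }
  { x₁, x₂, x₃, x₄, x₆ }  = { x₁, x₄ } ∪ { x₁, x₂, x₃, x₆ }
  { x₁, x₃, x₄, x₅, x₆ }  = complement { x₂ }
Pass 2: 7 new —
  { x₅ }  = complement { x₁, x₂, x₃, x₄, x₆ }
  { x₁, x₄, x₅ }  = { x₄, x₅ } ∪ { x₁, x₄ }
  { x₂, x₄, x₅ }  = { x₂ } ∪ { x₄, x₅ }
  { x₃, x₅, x₆ }  = complement { x₁, x₂, x₄ }
  { x₁, x₂, x₄, x₅ }  = { x₁, x₂, x₄ } ∪ { x₄, x₅ }
  { x₁, x₂, x₃, x₅, x₆ }  = { x₁, x₂, x₃, x₆ } ∪ { x₂, x₃, x₅, x₆ }
  { x₂, x₃, x₄, x₅, x₆ }  = { x₄, x₅ } ∪ { x₂, x₃, x₅, x₆ }
Pass 3 adds 7:
  { x₁ }  = complement { x₂, x₃, x₄, x₅, x₆ }
  { x₄ }  = complement { x₁, x₂, x₃, x₅, x₆ }
  { x₂, x₅ }  = { x₂ } ∪ { x₅ }
  { x₃, x₆ }  = complement { x₁, x₂, x₄, x₅ }
  { x₁, x₃, x₆ }  = complement { x₂, x₄, x₅ }
  { x₂, x₃, x₆ }  = complement { x₁, x₄, x₅ }
  { x₃, x₄, x₅, x₆ }  = { x₄, x₅ } ∪ { x₃, x₅, x₆ }
Pass 4: +8 →
  { x₁, x₂ }  = complement { x₃, x₄, x₅, x₆ }
  { x₁, x₅ }  = { x₁ } ∪ { x₅ }
  { x₂, x₄ }  = { x₂ } ∪ { x₄ }
  { x₁, x₂, x₅ }  = { x₂, x₅ } ∪ { x₁ }
  { x₃, x₄, x₆ }  = { x₃, x₆ } ∪ { x₄ }
  { x₁, x₃, x₄, x₆ }  = complement { x₂, x₅ }
  { x₁, x₃, x₅, x₆ }  = { x₁ } ∪ { x₃, x₅, x₆ }
  { x₂, x₃, x₄, x₆ }  = { x₂, x₃, x₆ } ∪ { x₄ }
Pass 5: stable.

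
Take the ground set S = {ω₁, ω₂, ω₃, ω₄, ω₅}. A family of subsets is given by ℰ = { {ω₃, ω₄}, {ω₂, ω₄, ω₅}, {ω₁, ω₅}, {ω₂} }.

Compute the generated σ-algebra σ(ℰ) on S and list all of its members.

Start: ℰ ∪ {∅, S} = { {}, {ω₂}, {ω₁, ω₅}, {ω₃, ω₄}, {ω₂, ω₄, ω₅}, S }.
Step 1: +6 →
  {ω₁, ω₃}  = ᶜ of {ω₂, ω₄, ω₅}
  {ω₁, ω₂, ω₅}  = ᶜ of {ω₃, ω₄}
  {ω₂, ω₃, ω₄}  = ᶜ of {ω₁, ω₅}
  {ω₁, ω₂, ω₄, ω₅}  = {ω₁, ω₅} ∪ {ω₂, ω₄, ω₅}
  {ω₁, ω₃, ω₄, ω₅}  = ᶜ of {ω₂}
  {ω₂, ω₃, ω₄, ω₅}  = {ω₃, ω₄} ∪ {ω₂, ω₄, ω₅}
  [12 total]
Step 2 (7 new):
  {ω₁}  = ᶜ of {ω₂, ω₃, ω₄, ω₅}
  {ω₃}  = ᶜ of {ω₁, ω₂, ω₄, ω₅}
  {ω₁, ω₂, ω₃}  = {ω₂} ∪ {ω₁, ω₃}
  {ω₁, ω₃, ω₄}  = {ω₃, ω₄} ∪ {ω₁, ω₃}
  {ω₁, ω₃, ω₅}  = {ω₁, ω₃} ∪ {ω₁, ω₅}
  {ω₁, ω₂, ω₃, ω₄}  = {ω₁, ω₃} ∪ {ω₂, ω₃, ω₄}
  {ω₁, ω₂, ω₃, ω₅}  = {ω₁, ω₂, ω₅} ∪ {ω₁, ω₃}
  [19 total]
Step 3 adds 7:
  {ω₄}  = ᶜ of {ω₁, ω₂, ω₃, ω₅}
  {ω₅}  = ᶜ of {ω₁, ω₂, ω₃, ω₄}
  {ω₁, ω₂}  = {ω₂} ∪ {ω₁}
  {ω₂, ω₃}  = {ω₂} ∪ {ω₃}
  {ω₂, ω₄}  = ᶜ of {ω₁, ω₃, ω₅}
  {ω₂, ω₅}  = ᶜ of {ω₁, ω₃, ω₄}
  {ω₄, ω₅}  = ᶜ of {ω₁, ω₂, ω₃}
  [26 total]
Step 4 adds 6:
  {ω₁, ω₄}  = {ω₄} ∪ {ω₁}
  {ω₃, ω₅}  = {ω₅} ∪ {ω₃}
  {ω₁, ω₂, ω₄}  = {ω₁, ω₂} ∪ {ω₄}
  {ω₁, ω₄, ω₅}  = ᶜ of {ω₂, ω₃}
  {ω₂, ω₃, ω₅}  = {ω₂, ω₅} ∪ {ω₃}
  {ω₃, ω₄, ω₅}  = ᶜ of {ω₁, ω₂}
  [32 total]
Step 5 adds nothing — fixpoint reached.

Therefore σ(ℰ) = { {}, {ω₁}, {ω₂}, {ω₃}, {ω₄}, {ω₅}, {ω₁, ω₂}, {ω₁, ω₃}, {ω₁, ω₄}, {ω₁, ω₅}, {ω₂, ω₃}, {ω₂, ω₄}, {ω₂, ω₅}, {ω₃, ω₄}, {ω₃, ω₅}, {ω₄, ω₅}, {ω₁, ω₂, ω₃}, {ω₁, ω₂, ω₄}, {ω₁, ω₂, ω₅}, {ω₁, ω₃, ω₄}, {ω₁, ω₃, ω₅}, {ω₁, ω₄, ω₅}, {ω₂, ω₃, ω₄}, {ω₂, ω₃, ω₅}, {ω₂, ω₄, ω₅}, {ω₃, ω₄, ω₅}, {ω₁, ω₂, ω₃, ω₄}, {ω₁, ω₂, ω₃, ω₅}, {ω₁, ω₂, ω₄, ω₅}, {ω₁, ω₃, ω₄, ω₅}, {ω₂, ω₃, ω₄, ω₅}, S } (|σ(ℰ)| = 32).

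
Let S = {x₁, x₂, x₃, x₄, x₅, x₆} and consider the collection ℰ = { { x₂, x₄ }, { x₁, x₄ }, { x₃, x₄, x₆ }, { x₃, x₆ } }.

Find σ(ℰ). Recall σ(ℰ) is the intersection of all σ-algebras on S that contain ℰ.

Answer: σ(ℰ) = { {}, { x₁ }, { x₂ }, { x₄ }, { x₅ }, { x₁, x₂ }, { x₁, x₄ }, { x₁, x₅ }, { x₂, x₄ }, { x₂, x₅ }, { x₃, x₆ }, { x₄, x₅ }, { x₁, x₂, x₄ }, { x₁, x₂, x₅ }, { x₁, x₃, x₆ }, { x₁, x₄, x₅ }, { x₂, x₃, x₆ }, { x₂, x₄, x₅ }, { x₃, x₄, x₆ }, { x₃, x₅, x₆ }, { x₁, x₂, x₃, x₆ }, { x₁, x₂, x₄, x₅ }, { x₁, x₃, x₄, x₆ }, { x₁, x₃, x₅, x₆ }, { x₂, x₃, x₄, x₆ }, { x₂, x₃, x₅, x₆ }, { x₃, x₄, x₅, x₆ }, { x₁, x₂, x₃, x₄, x₆ }, { x₁, x₂, x₃, x₅, x₆ }, { x₁, x₃, x₄, x₅, x₆ }, { x₂, x₃, x₄, x₅, x₆ }, S }

Working:
Begin from { {}, { x₁, x₄ }, { x₂, x₄ }, { x₃, x₆ }, { x₃, x₄, x₆ }, S } (that is, ℰ plus ∅ and S).
Iteration 1. New:
  { x₁, x₂, x₄ }  = { x₁, x₄ } ∪ { x₂, x₄ }
  { x₁, x₂, x₅ }  = complement { x₃, x₄, x₆ }
  { x₁, x₂, x₄, x₅ }  = complement { x₃, x₆ }
  { x₁, x₃, x₄, x₆ }  = { x₁, x₄ } ∪ { x₃, x₆ }
  { x₁, x₃, x₅, x₆ }  = complement { x₂, x₄ }
  { x₂, x₃, x₄, x₆ }  = { x₃, x₆ } ∪ { x₂, x₄ }
  { x₂, x₃, x₅, x₆ }  = complement { x₁, x₄ }
Iteration 2: 7 new —
  { x₁, x₅ }  = complement { x₂, x₃, x₄, x₆ }
  { x₂, x₅ }  = complement { x₁, x₃, x₄, x₆ }
  { x₃, x₅, x₆ }  = complement { x₁, x₂, x₄ }
  { x₁, x₂, x₃, x₄, x₆ }  = { x₁, x₂, x₄ } ∪ { x₂, x₃, x₄, x₆ }
  { x₁, x₂, x₃, x₅, x₆ }  = { x₁, x₃, x₅, x₆ } ∪ { x₁, x₂, x₅ }
  { x₁, x₃, x₄, x₅, x₆ }  = { x₁, x₃, x₅, x₆ } ∪ { x₁, x₄ }
  { x₂, x₃, x₄, x₅, x₆ }  = { x₂, x₃, x₄, x₆ } ∪ { x₂, x₃, x₅, x₆ }
Iteration 3 (7 new):
  { x₁ }  = complement { x₂, x₃, x₄, x₅, x₆ }
  { x₂ }  = complement { x₁, x₃, x₄, x₅, x₆ }
  { x₄ }  = complement { x₁, x₂, x₃, x₅, x₆ }
  { x₅ }  = complement { x₁, x₂, x₃, x₄, x₆ }
  { x₁, x₄, x₅ }  = { x₁, x₄ } ∪ { x₁, x₅ }
  { x₂, x₄, x₅ }  = { x₂, x₅ } ∪ { x₂, x₄ }
  { x₃, x₄, x₅, x₆ }  = { x₃, x₄, x₆ } ∪ { x₃, x₅, x₆ }
Iteration 4 adds 4:
  { x₁, x₂ }  = complement { x₃, x₄, x₅, x₆ }
  { x₄, x₅ }  = { x₅ } ∪ { x₄ }
  { x₁, x₃, x₆ }  = complement { x₂, x₄, x₅ }
  { x₂, x₃, x₆ }  = complement { x₁, x₄, x₅ }
Iteration 5 (1 new):
  { x₁, x₂, x₃, x₆ }  = complement { x₄, x₅ }
Iteration 6: no new sets; the family is a σ-algebra.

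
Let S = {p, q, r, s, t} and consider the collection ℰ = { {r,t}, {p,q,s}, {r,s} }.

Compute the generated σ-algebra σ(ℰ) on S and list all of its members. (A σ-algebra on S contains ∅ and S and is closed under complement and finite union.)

Begin from { {}, {r,s}, {r,t}, {p,q,s}, S } (that is, ℰ plus ∅ and S).
Round 1: +3 →
  {p,q,t}  = S∖{r,s}
  {r,s,t}  = {r,s} ∪ {r,t}
  {p,q,r,s}  = {r,s} ∪ {p,q,s}
  — 8 sets.
Round 2 adds 4:
  {t}  = S∖{p,q,r,s}
  {p,q}  = S∖{r,s,t}
  {p,q,r,t}  = {r,t} ∪ {p,q,t}
  {p,q,s,t}  = {p,q,t} ∪ {p,q,s}
  — 12 sets.
Round 3 (2 new):
  {r}  = S∖{p,q,s,t}
  {s}  = S∖{p,q,r,t}
  — 14 sets.
Round 4: +2 →
  {s,t}  = {s} ∪ {t}
  {p,q,r}  = {r} ∪ {p,q}
  — 16 sets.
Round 5: stable.

|σ(ℰ)| = 16.  σ(ℰ) = { {}, {r}, {s}, {t}, {p,q}, {r,s}, {r,t}, {s,t}, {p,q,r}, {p,q,s}, {p,q,t}, {r,s,t}, {p,q,r,s}, {p,q,r,t}, {p,q,s,t}, S }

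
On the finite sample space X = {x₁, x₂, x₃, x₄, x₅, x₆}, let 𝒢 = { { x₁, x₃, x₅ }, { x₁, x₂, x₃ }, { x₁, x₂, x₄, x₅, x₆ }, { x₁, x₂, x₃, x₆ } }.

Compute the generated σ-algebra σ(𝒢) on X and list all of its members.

Seed the family with 𝒢 together with ∅ and X: { ∅, { x₁, x₂, x₃ }, { x₁, x₃, x₅ }, { x₁, x₂, x₃, x₆ }, { x₁, x₂, x₄, x₅, x₆ }, X }.
Iteration 1: 6 new —
  { x₃ }  = { x₁, x₂, x₄, x₅, x₆ }ᶜ
  { x₄, x₅ }  = { x₁, x₂, x₃, x₆ }ᶜ
  { x₂, x₄, x₆ }  = { x₁, x₃, x₅ }ᶜ
  { x₄, x₅, x₆ }  = { x₁, x₂, x₃ }ᶜ
  { x₁, x₂, x₃, x₅ }  = { x₁, x₂, x₃ } ∪ { x₁, x₃, x₅ }
  { x₁, x₂, x₃, x₅, x₆ }  = { x₁, x₃, x₅ } ∪ { x₁, x₂, x₃, x₆ }
  |family| = 12
Iteration 2. New:
  { x₄ }  = { x₁, x₂, x₃, x₅, x₆ }ᶜ
  { x₄, x₆ }  = { x₁, x₂, x₃, x₅ }ᶜ
  { x₃, x₄, x₅ }  = { x₄, x₅ } ∪ { x₃ }
  { x₁, x₃, x₄, x₅ }  = { x₁, x₃, x₅ } ∪ { x₄, x₅ }
  { x₂, x₃, x₄, x₆ }  = { x₂, x₄, x₆ } ∪ { x₃ }
  { x₂, x₄, x₅, x₆ }  = { x₂, x₄, x₆ } ∪ { x₄, x₅ }
  { x₃, x₄, x₅, x₆ }  = { x₃ } ∪ { x₄, x₅, x₆ }
  { x₁, x₂, x₃, x₄, x₅ }  = { x₁, x₂, x₃ } ∪ { x₄, x₅ }
  { x₁, x₂, x₃, x₄, x₆ }  = { x₂, x₄, x₆ } ∪ { x₁, x₂, x₃ }
  { x₁, x₃, x₄, x₅, x₆ }  = { x₁, x₃, x₅ } ∪ { x₄, x₅, x₆ }
  |family| = 22
Iteration 3: +12 →
  { x₂ }  = { x₁, x₃, x₄, x₅, x₆ }ᶜ
  { x₅ }  = { x₁, x₂, x₃, x₄, x₆ }ᶜ
  { x₆ }  = { x₁, x₂, x₃, x₄, x₅ }ᶜ
  { x₁, x₂ }  = { x₃, x₄, x₅, x₆ }ᶜ
  { x₁, x₃ }  = { x₂, x₄, x₅, x₆ }ᶜ
  { x₁, x₅ }  = { x₂, x₃, x₄, x₆ }ᶜ
  { x₂, x₆ }  = { x₁, x₃, x₄, x₅ }ᶜ
  { x₃, x₄ }  = { x₃ } ∪ { x₄ }
  { x₁, x₂, x₆ }  = { x₃, x₄, x₅ }ᶜ
  { x₃, x₄, x₆ }  = { x₄, x₆ } ∪ { x₃ }
  { x₁, x₂, x₃, x₄ }  = { x₁, x₂, x₃ } ∪ { x₄ }
  { x₂, x₃, x₄, x₅, x₆ }  = { x₂, x₄, x₆ } ∪ { x₃, x₄, x₅ }
  |family| = 34
Iteration 4 (24 new):
  { x₁ }  = { x₂, x₃, x₄, x₅, x₆ }ᶜ
  { x₂, x₃ }  = { x₂ } ∪ { x₃ }
  { x₂, x₄ }  = { x₂ } ∪ { x₄ }
  { x₂, x₅ }  = { x₂ } ∪ { x₅ }
  { x₃, x₅ }  = { x₅ } ∪ { x₃ }
  { x₃, x₆ }  = { x₆ } ∪ { x₃ }
  { x₅, x₆ }  = { x₁, x₂, x₃, x₄ }ᶜ
  { x₁, x₂, x₄ }  = { x₁, x₂ } ∪ { x₄ }
  { x₁, x₂, x₅ }  = { x₃, x₄, x₆ }ᶜ
  { x₁, x₃, x₄ }  = { x₃, x₄ } ∪ { x₁, x₃ }
  { x₁, x₃, x₆ }  = { x₆ } ∪ { x₁, x₃ }
  { x₁, x₄, x₅ }  = { x₄, x₅ } ∪ { x₁, x₅ }
  { x₁, x₅, x₆ }  = { x₆ } ∪ { x₁, x₅ }
  { x₂, x₃, x₄ }  = { x₃, x₄ } ∪ { x₂ }
  { x₂, x₃, x₆ }  = { x₂, x₆ } ∪ { x₃ }
  { x₂, x₄, x₅ }  = { x₂ } ∪ { x₄, x₅ }
  { x₂, x₅, x₆ }  = { x₂, x₆ } ∪ { x₅ }
  { x₁, x₂, x₄, x₅ }  = { x₁, x₂ } ∪ { x₄, x₅ }
  { x₁, x₂, x₄, x₆ }  = { x₂, x₄, x₆ } ∪ { x₁, x₂ }
  { x₁, x₂, x₅, x₆ }  = { x₃, x₄ }ᶜ
  { x₁, x₃, x₄, x₆ }  = { x₁, x₃ } ∪ { x₃, x₄, x₆ }
  { x₁, x₃, x₅, x₆ }  = { x₁, x₃, x₅ } ∪ { x₆ }
  { x₁, x₄, x₅, x₆ }  = { x₁, x₅ } ∪ { x₄, x₆ }
  { x₂, x₃, x₄, x₅ }  = { x₃, x₄, x₅ } ∪ { x₂ }
  |family| = 58
Iteration 5: 6 new —
  { x₁, x₄ }  = { x₄ } ∪ { x₁ }
  { x₁, x₆ }  = { x₂, x₃, x₄, x₅ }ᶜ
  { x₁, x₄, x₆ }  = { x₄, x₆ } ∪ { x₁ }
  { x₂, x₃, x₅ }  = { x₂, x₅ } ∪ { x₃, x₅ }
  { x₃, x₅, x₆ }  = { x₁, x₂, x₄ }ᶜ
  { x₂, x₃, x₅, x₆ }  = { x₂, x₅ } ∪ { x₂, x₃, x₆ }
  |family| = 64
Iteration 6: closed — nothing new.

σ(𝒢) = { ∅, { x₁ }, { x₂ }, { x₃ }, { x₄ }, { x₅ }, { x₆ }, { x₁, x₂ }, { x₁, x₃ }, { x₁, x₄ }, { x₁, x₅ }, { x₁, x₆ }, { x₂, x₃ }, { x₂, x₄ }, { x₂, x₅ }, { x₂, x₆ }, { x₃, x₄ }, { x₃, x₅ }, { x₃, x₆ }, { x₄, x₅ }, { x₄, x₆ }, { x₅, x₆ }, { x₁, x₂, x₃ }, { x₁, x₂, x₄ }, { x₁, x₂, x₅ }, { x₁, x₂, x₆ }, { x₁, x₃, x₄ }, { x₁, x₃, x₅ }, { x₁, x₃, x₆ }, { x₁, x₄, x₅ }, { x₁, x₄, x₆ }, { x₁, x₅, x₆ }, { x₂, x₃, x₄ }, { x₂, x₃, x₅ }, { x₂, x₃, x₆ }, { x₂, x₄, x₅ }, { x₂, x₄, x₆ }, { x₂, x₅, x₆ }, { x₃, x₄, x₅ }, { x₃, x₄, x₆ }, { x₃, x₅, x₆ }, { x₄, x₅, x₆ }, { x₁, x₂, x₃, x₄ }, { x₁, x₂, x₃, x₅ }, { x₁, x₂, x₃, x₆ }, { x₁, x₂, x₄, x₅ }, { x₁, x₂, x₄, x₆ }, { x₁, x₂, x₅, x₆ }, { x₁, x₃, x₄, x₅ }, { x₁, x₃, x₄, x₆ }, { x₁, x₃, x₅, x₆ }, { x₁, x₄, x₅, x₆ }, { x₂, x₃, x₄, x₅ }, { x₂, x₃, x₄, x₆ }, { x₂, x₃, x₅, x₆ }, { x₂, x₄, x₅, x₆ }, { x₃, x₄, x₅, x₆ }, { x₁, x₂, x₃, x₄, x₅ }, { x₁, x₂, x₃, x₄, x₆ }, { x₁, x₂, x₃, x₅, x₆ }, { x₁, x₂, x₄, x₅, x₆ }, { x₁, x₃, x₄, x₅, x₆ }, { x₂, x₃, x₄, x₅, x₆ }, X }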